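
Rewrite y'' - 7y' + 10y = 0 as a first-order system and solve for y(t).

Let x_1 = y, x_2 = y'. Then x_1' = x_2 and x_2' = -10x_1 + 7x_2.
A = [[0,1],[-10,7]]; det(A-λI) = λ^2 - 7λ + 10.
Eigenvalues λ = 2, 5 with eigenvectors (1,2), (1,5).

y(t) = c_1e^(2t) + c_2e^(5t)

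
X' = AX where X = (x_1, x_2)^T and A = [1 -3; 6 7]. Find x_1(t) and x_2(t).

Coefficient matrix A = [[1, -3], [6, 7]].
Characteristic polynomial det(A - λI) = λ^2 - 8λ + 25 = 0.
Eigenvalues λ = 4 ± 3i (complex conjugate pair).
For λ=4+3i: an eigenvector is (0,-1) - i(1,-1) = (0 - i, -1 + i).
A real fundamental pair from Re and Im of e^((4+3i)t)v: X_1 = e^(4t)(cos(3t)·(0,-1) + sin(3t)·(1,-1)), X_2 = e^(4t)(sin(3t)·(0,-1) - cos(3t)·(1,-1)).
General solution: C_1X_1 + C_2X_2.

x_1(t) = C_1e^(4t)sin(3t) - C_2e^(4t)cos(3t), x_2(t) = -C_1e^(4t)sin(3t) - C_1e^(4t)cos(3t) - C_2e^(4t)sin(3t) + C_2e^(4t)cos(3t)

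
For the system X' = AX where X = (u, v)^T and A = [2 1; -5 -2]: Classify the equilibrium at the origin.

A = [[2,1],[-5,-2]]; det(A-λI) = λ^2 + 1.
λ = 0 ± i: zero real part.

center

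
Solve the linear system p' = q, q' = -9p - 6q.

p(t) = c_1e^(-3t) + c_2te^(-3t) + c_2e^(-3t), q(t) = -3c_1e^(-3t) - 3c_2te^(-3t) - 2c_2e^(-3t)

Coefficient matrix A = [[0, 1], [-9, -6]].
Characteristic polynomial det(A - λI) = λ^2 + 6λ + 9 = 0.
Single eigenvalue λ = -3 with algebraic multiplicity 2.
Eigenvector v = (1,-3); generalized eigenvector w with (A-λI)w=v is (1,-2).
General solution: e^(-3t)[c_1·v + c_2·(t·v + w)].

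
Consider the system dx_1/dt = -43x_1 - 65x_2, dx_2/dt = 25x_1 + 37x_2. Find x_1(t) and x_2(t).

x_1(t) = -2K_1e^(-3t)sin(5t) - 3K_1e^(-3t)cos(5t) - 3K_2e^(-3t)sin(5t) + 2K_2e^(-3t)cos(5t), x_2(t) = K_1e^(-3t)sin(5t) + 2K_1e^(-3t)cos(5t) + 2K_2e^(-3t)sin(5t) - K_2e^(-3t)cos(5t)

Coefficient matrix A = [[-43, -65], [25, 37]].
Characteristic polynomial det(A - λI) = λ^2 + 6λ + 34 = 0.
Eigenvalues λ = -3 ± 5i (complex conjugate pair).
For λ=-3+5i: an eigenvector is (-3,2) - i(-2,1) = (-3 + 2i, 2 - i).
A real fundamental pair from Re and Im of e^((-3+5i)t)v: X_1 = e^(-3t)(cos(5t)·(-3,2) + sin(5t)·(-2,1)), X_2 = e^(-3t)(sin(5t)·(-3,2) - cos(5t)·(-2,1)).
General solution: K_1X_1 + K_2X_2.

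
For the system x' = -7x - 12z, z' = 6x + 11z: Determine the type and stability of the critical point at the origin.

A = [[-7,-12],[6,11]]; det(A-λI) = λ^2 - 4λ - 5.
λ = 5, -1: opposite signs.

saddle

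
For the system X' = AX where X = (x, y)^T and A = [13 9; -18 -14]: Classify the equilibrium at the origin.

saddle

A = [[13,9],[-18,-14]]; det(A-λI) = λ^2 + λ - 20.
λ = 4, -5: opposite signs.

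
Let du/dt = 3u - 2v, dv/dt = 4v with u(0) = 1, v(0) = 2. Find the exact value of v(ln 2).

32

A = [[3,-2],[0,4]]; eigenvalues λ = 3, 4.
Eigenvectors: (-1,0) for λ=3, (-2,1) for λ=4.
From the initial condition, c_1 = -5, c_2 = 2.
v(ln 2) = (-5)(2^3)(0) + (2)(2^4)(1) = 32.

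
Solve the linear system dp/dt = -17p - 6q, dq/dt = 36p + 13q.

Coefficient matrix A = [[-17, -6], [36, 13]].
Characteristic polynomial det(A - λI) = λ^2 + 4λ - 5 = 0.
Eigenvalues λ = -5, 1.
For λ=-5: (A-λI) row 1 is [-12, -6], so an eigenvector is (1, -2).
For λ=1: (A-λI) row 1 is [-18, -6], so an eigenvector is (1, -3).
General solution: c_1e^(-5t)(1,-2) + c_2e^(t)(1,-3).

p(t) = c_1e^(-5t) + c_2e^(t), q(t) = -2c_1e^(-5t) - 3c_2e^(t)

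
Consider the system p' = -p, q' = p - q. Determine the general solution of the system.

p(t) = -C_2e^(-t), q(t) = -C_1e^(-t) - C_2te^(-t) + 3C_2e^(-t)

Coefficient matrix A = [[-1, 0], [1, -1]].
Characteristic polynomial det(A - λI) = λ^2 + 2λ + 1 = 0.
Single eigenvalue λ = -1 with algebraic multiplicity 2.
Eigenvector v = (0,-1); generalized eigenvector w with (A-λI)w=v is (-1,3).
General solution: e^(-t)[C_1·v + C_2·(t·v + w)].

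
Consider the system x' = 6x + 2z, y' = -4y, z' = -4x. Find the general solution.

x(t) = c_2e^(2t) + c_3e^(4t), y(t) = c_1e^(-4t), z(t) = -2c_2e^(2t) - c_3e^(4t)

Coefficient matrix A = [[6, 0, 2], [0, -4, 0], [-4, 0, 0]].
det(A - λI) = 0 gives eigenvalues λ = -4, 2, 4.
For λ=-4: eigenvector (0,1,0).
For λ=2: eigenvector (1,0,-2).
For λ=4: eigenvector (1,0,-1).
General solution: c_1e^(-4t)(0,1,0) + c_2e^(2t)(1,0,-2) + c_3e^(4t)(1,0,-1).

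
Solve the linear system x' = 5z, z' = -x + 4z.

Coefficient matrix A = [[0, 5], [-1, 4]].
Characteristic polynomial det(A - λI) = λ^2 - 4λ + 5 = 0.
Eigenvalues λ = 2 ± i (complex conjugate pair).
For λ=2+i: an eigenvector is (-2,-1) - i(-1,0) = (-2 + i, -1).
A real fundamental pair from Re and Im of e^((2+i)t)v: X_1 = e^(2t)(cos(t)·(-2,-1) + sin(t)·(-1,0)), X_2 = e^(2t)(sin(t)·(-2,-1) - cos(t)·(-1,0)).
General solution: C_1X_1 + C_2X_2.

x(t) = -C_1e^(2t)sin(t) - 2C_1e^(2t)cos(t) - 2C_2e^(2t)sin(t) + C_2e^(2t)cos(t), z(t) = -C_1e^(2t)cos(t) - C_2e^(2t)sin(t)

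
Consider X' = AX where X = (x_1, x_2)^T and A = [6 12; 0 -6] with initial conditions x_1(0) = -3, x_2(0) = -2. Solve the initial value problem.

Coefficient matrix A = [[6, 12], [0, -6]].
Characteristic polynomial det(A - λI) = λ^2 - 36 = 0.
Eigenvalues λ = -6, 6.
For λ=-6: (A-λI) row 1 is [12, 12], so an eigenvector is (-1, 1).
For λ=6: (A-λI) row 1 is [0, 12], so an eigenvector is (1, 0).
General solution: c_1e^(-6t)(-1,1) + c_2e^(6t)(1,0).
Applying x_1(0)=-3, x_2(0)=-2 gives c_1=-2, c_2=-5.

x_1(t) = -5e^(6t) + 2e^(-6t), x_2(t) = -2e^(-6t)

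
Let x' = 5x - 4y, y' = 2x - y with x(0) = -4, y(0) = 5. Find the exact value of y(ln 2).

-44

A = [[5,-4],[2,-1]]; eigenvalues λ = 3, 1.
Eigenvectors: (-2,-1) for λ=3, (1,1) for λ=1.
From the initial condition, c_1 = 9, c_2 = 14.
y(ln 2) = (9)(2^3)(-1) + (14)(2^1)(1) = -44.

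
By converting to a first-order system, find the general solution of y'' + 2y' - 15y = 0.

y(t) = c_1e^(-5t) + c_2e^(3t)

Let x_1 = y, x_2 = y'. Then x_1' = x_2 and x_2' = 15x_1 - 2x_2.
A = [[0,1],[15,-2]]; det(A-λI) = λ^2 + 2λ - 15.
Eigenvalues λ = -5, 3 with eigenvectors (1,-5), (1,3).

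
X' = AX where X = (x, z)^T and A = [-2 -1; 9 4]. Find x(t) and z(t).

Coefficient matrix A = [[-2, -1], [9, 4]].
Characteristic polynomial det(A - λI) = λ^2 - 2λ + 1 = 0.
Single eigenvalue λ = 1 with algebraic multiplicity 2.
Eigenvector v = (1,-3); generalized eigenvector w with (A-λI)w=v is (0,-1).
General solution: e^(t)[K_1·v + K_2·(t·v + w)].

x(t) = K_1e^(t) + K_2te^(t), z(t) = -3K_1e^(t) - 3K_2te^(t) - K_2e^(t)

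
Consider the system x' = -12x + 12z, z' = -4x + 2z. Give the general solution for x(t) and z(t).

x(t) = -3K_1e^(-4t) + 2K_2e^(-6t), z(t) = -2K_1e^(-4t) + K_2e^(-6t)

Coefficient matrix A = [[-12, 12], [-4, 2]].
Characteristic polynomial det(A - λI) = λ^2 + 10λ + 24 = 0.
Eigenvalues λ = -4, -6.
For λ=-4: (A-λI) row 1 is [-8, 12], so an eigenvector is (-3, -2).
For λ=-6: (A-λI) row 1 is [-6, 12], so an eigenvector is (2, 1).
General solution: K_1e^(-4t)(-3,-2) + K_2e^(-6t)(2,1).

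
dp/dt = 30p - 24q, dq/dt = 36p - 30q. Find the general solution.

p(t) = -K_1e^(6t) - 2K_2e^(-6t), q(t) = -K_1e^(6t) - 3K_2e^(-6t)

Coefficient matrix A = [[30, -24], [36, -30]].
Characteristic polynomial det(A - λI) = λ^2 - 36 = 0.
Eigenvalues λ = 6, -6.
For λ=6: (A-λI) row 1 is [24, -24], so an eigenvector is (-1, -1).
For λ=-6: (A-λI) row 1 is [36, -24], so an eigenvector is (-2, -3).
General solution: K_1e^(6t)(-1,-1) + K_2e^(-6t)(-2,-3).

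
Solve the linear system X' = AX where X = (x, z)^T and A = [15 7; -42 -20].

x(t) = c_1e^(-6t) + c_2e^(t), z(t) = -3c_1e^(-6t) - 2c_2e^(t)

Coefficient matrix A = [[15, 7], [-42, -20]].
Characteristic polynomial det(A - λI) = λ^2 + 5λ - 6 = 0.
Eigenvalues λ = -6, 1.
For λ=-6: (A-λI) row 1 is [21, 7], so an eigenvector is (1, -3).
For λ=1: (A-λI) row 1 is [14, 7], so an eigenvector is (1, -2).
General solution: c_1e^(-6t)(1,-3) + c_2e^(t)(1,-2).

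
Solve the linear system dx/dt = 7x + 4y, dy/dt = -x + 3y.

x(t) = -2K_1e^(5t) - 2K_2te^(5t) - K_2e^(5t), y(t) = K_1e^(5t) + K_2te^(5t)

Coefficient matrix A = [[7, 4], [-1, 3]].
Characteristic polynomial det(A - λI) = λ^2 - 10λ + 25 = 0.
Single eigenvalue λ = 5 with algebraic multiplicity 2.
Eigenvector v = (-2,1); generalized eigenvector w with (A-λI)w=v is (-1,0).
General solution: e^(5t)[K_1·v + K_2·(t·v + w)].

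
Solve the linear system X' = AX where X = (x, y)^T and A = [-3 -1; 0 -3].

Coefficient matrix A = [[-3, -1], [0, -3]].
Characteristic polynomial det(A - λI) = λ^2 + 6λ + 9 = 0.
Single eigenvalue λ = -3 with algebraic multiplicity 2.
Eigenvector v = (1,0); generalized eigenvector w with (A-λI)w=v is (-1,-1).
General solution: e^(-3t)[K_1·v + K_2·(t·v + w)].

x(t) = K_1e^(-3t) + K_2te^(-3t) - K_2e^(-3t), y(t) = -K_2e^(-3t)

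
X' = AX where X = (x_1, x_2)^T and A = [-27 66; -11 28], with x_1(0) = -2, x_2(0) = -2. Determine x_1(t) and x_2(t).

x_1(t) = -8e^(6t) + 6e^(-5t), x_2(t) = -4e^(6t) + 2e^(-5t)

Coefficient matrix A = [[-27, 66], [-11, 28]].
Characteristic polynomial det(A - λI) = λ^2 - λ - 30 = 0.
Eigenvalues λ = 6, -5.
For λ=6: (A-λI) row 1 is [-33, 66], so an eigenvector is (-2, -1).
For λ=-5: (A-λI) row 1 is [-22, 66], so an eigenvector is (3, 1).
General solution: K_1e^(6t)(-2,-1) + K_2e^(-5t)(3,1).
Applying x_1(0)=-2, x_2(0)=-2 gives K_1=4, K_2=2.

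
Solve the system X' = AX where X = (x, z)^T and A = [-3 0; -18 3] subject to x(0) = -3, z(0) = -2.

Coefficient matrix A = [[-3, 0], [-18, 3]].
Characteristic polynomial det(A - λI) = λ^2 - 9 = 0.
Eigenvalues λ = -3, 3.
For λ=-3: (A-λI) row 2 is [-18, 6], so an eigenvector is (-1, -3).
For λ=3: (A-λI) row 1 is [-6, 0], so an eigenvector is (0, -1).
General solution: c_1e^(-3t)(-1,-3) + c_2e^(3t)(0,-1).
Applying x(0)=-3, z(0)=-2 gives c_1=3, c_2=-7.

x(t) = -3e^(-3t), z(t) = 7e^(3t) - 9e^(-3t)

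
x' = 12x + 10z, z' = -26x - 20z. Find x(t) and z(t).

x(t) = -C_1e^(-4t)sin(2t) - 2C_1e^(-4t)cos(2t) - 2C_2e^(-4t)sin(2t) + C_2e^(-4t)cos(2t), z(t) = 2C_1e^(-4t)sin(2t) + 3C_1e^(-4t)cos(2t) + 3C_2e^(-4t)sin(2t) - 2C_2e^(-4t)cos(2t)

Coefficient matrix A = [[12, 10], [-26, -20]].
Characteristic polynomial det(A - λI) = λ^2 + 8λ + 20 = 0.
Eigenvalues λ = -4 ± 2i (complex conjugate pair).
For λ=-4+2i: an eigenvector is (-2,3) - i(-1,2) = (-2 + i, 3 - 2i).
A real fundamental pair from Re and Im of e^((-4+2i)t)v: X_1 = e^(-4t)(cos(2t)·(-2,3) + sin(2t)·(-1,2)), X_2 = e^(-4t)(sin(2t)·(-2,3) - cos(2t)·(-1,2)).
General solution: C_1X_1 + C_2X_2.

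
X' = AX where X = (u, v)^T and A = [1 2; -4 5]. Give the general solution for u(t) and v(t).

u(t) = K_1e^(3t)cos(2t) + K_2e^(3t)sin(2t), v(t) = -K_1e^(3t)sin(2t) + K_1e^(3t)cos(2t) + K_2e^(3t)sin(2t) + K_2e^(3t)cos(2t)

Coefficient matrix A = [[1, 2], [-4, 5]].
Characteristic polynomial det(A - λI) = λ^2 - 6λ + 13 = 0.
Eigenvalues λ = 3 ± 2i (complex conjugate pair).
For λ=3+2i: an eigenvector is (1,1) - i(0,-1) = (1, 1 + i).
A real fundamental pair from Re and Im of e^((3+2i)t)v: X_1 = e^(3t)(cos(2t)·(1,1) + sin(2t)·(0,-1)), X_2 = e^(3t)(sin(2t)·(1,1) - cos(2t)·(0,-1)).
General solution: K_1X_1 + K_2X_2.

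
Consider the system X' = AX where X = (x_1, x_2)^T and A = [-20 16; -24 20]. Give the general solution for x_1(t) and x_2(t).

x_1(t) = 2K_1e^(4t) - K_2e^(-4t), x_2(t) = 3K_1e^(4t) - K_2e^(-4t)

Coefficient matrix A = [[-20, 16], [-24, 20]].
Characteristic polynomial det(A - λI) = λ^2 - 16 = 0.
Eigenvalues λ = 4, -4.
For λ=4: (A-λI) row 1 is [-24, 16], so an eigenvector is (2, 3).
For λ=-4: (A-λI) row 1 is [-16, 16], so an eigenvector is (-1, -1).
General solution: K_1e^(4t)(2,3) + K_2e^(-4t)(-1,-1).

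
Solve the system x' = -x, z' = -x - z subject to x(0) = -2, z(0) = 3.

x(t) = -2e^(-t), z(t) = 2te^(-t) + 3e^(-t)

Coefficient matrix A = [[-1, 0], [-1, -1]].
Characteristic polynomial det(A - λI) = λ^2 + 2λ + 1 = 0.
Single eigenvalue λ = -1 with algebraic multiplicity 2.
Eigenvector v = (0,1); generalized eigenvector w with (A-λI)w=v is (-1,0).
General solution: e^(-t)[c_1·v + c_2·(t·v + w)].
Applying x(0)=-2, z(0)=3 gives c_1=3, c_2=2.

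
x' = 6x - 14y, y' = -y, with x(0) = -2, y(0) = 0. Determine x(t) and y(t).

x(t) = -2e^(6t), y(t) = 0

Coefficient matrix A = [[6, -14], [0, -1]].
Characteristic polynomial det(A - λI) = λ^2 - 5λ - 6 = 0.
Eigenvalues λ = -1, 6.
For λ=-1: (A-λI) row 1 is [7, -14], so an eigenvector is (2, 1).
For λ=6: (A-λI) row 1 is [0, -14], so an eigenvector is (1, 0).
General solution: C_1e^(-t)(2,1) + C_2e^(6t)(1,0).
Applying x(0)=-2, y(0)=0 gives C_1=0, C_2=-2.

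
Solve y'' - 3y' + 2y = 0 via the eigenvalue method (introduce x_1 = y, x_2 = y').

y(t) = K_1e^(t) + K_2e^(2t)

Let x_1 = y, x_2 = y'. Then x_1' = x_2 and x_2' = -2x_1 + 3x_2.
A = [[0,1],[-2,3]]; det(A-λI) = λ^2 - 3λ + 2.
Eigenvalues λ = 1, 2 with eigenvectors (1,1), (1,2).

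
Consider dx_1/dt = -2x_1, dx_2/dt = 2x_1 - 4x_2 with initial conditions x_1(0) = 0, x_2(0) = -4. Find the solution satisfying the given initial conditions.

x_1(t) = 0, x_2(t) = -4e^(-4t)

Coefficient matrix A = [[-2, 0], [2, -4]].
Characteristic polynomial det(A - λI) = λ^2 + 6λ + 8 = 0.
Eigenvalues λ = -4, -2.
For λ=-4: (A-λI) row 1 is [2, 0], so an eigenvector is (0, 1).
For λ=-2: (A-λI) row 2 is [2, -2], so an eigenvector is (-1, -1).
General solution: C_1e^(-4t)(0,1) + C_2e^(-2t)(-1,-1).
Applying x_1(0)=0, x_2(0)=-4 gives C_1=-4, C_2=0.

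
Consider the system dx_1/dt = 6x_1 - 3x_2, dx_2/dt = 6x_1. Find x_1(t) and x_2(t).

x_1(t) = -K_1e^(3t)sin(3t) + K_2e^(3t)cos(3t), x_2(t) = -K_1e^(3t)sin(3t) + K_1e^(3t)cos(3t) + K_2e^(3t)sin(3t) + K_2e^(3t)cos(3t)

Coefficient matrix A = [[6, -3], [6, 0]].
Characteristic polynomial det(A - λI) = λ^2 - 6λ + 18 = 0.
Eigenvalues λ = 3 ± 3i (complex conjugate pair).
For λ=3+3i: an eigenvector is (0,1) - i(-1,-1) = (0 + i, 1 + i).
A real fundamental pair from Re and Im of e^((3+3i)t)v: X_1 = e^(3t)(cos(3t)·(0,1) + sin(3t)·(-1,-1)), X_2 = e^(3t)(sin(3t)·(0,1) - cos(3t)·(-1,-1)).
General solution: K_1X_1 + K_2X_2.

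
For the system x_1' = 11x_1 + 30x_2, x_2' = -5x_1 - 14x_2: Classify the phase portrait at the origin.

A = [[11,30],[-5,-14]]; det(A-λI) = λ^2 + 3λ - 4.
λ = -4, 1: opposite signs.

saddle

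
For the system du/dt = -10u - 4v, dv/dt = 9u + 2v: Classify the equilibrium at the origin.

stable improper node

A = [[-10,-4],[9,2]]; det(A-λI) = λ^2 + 8λ + 16.
repeated λ = -4 with a single eigenvector.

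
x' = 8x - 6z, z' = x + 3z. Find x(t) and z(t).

x(t) = -3c_1e^(6t) + 2c_2e^(5t), z(t) = -c_1e^(6t) + c_2e^(5t)

Coefficient matrix A = [[8, -6], [1, 3]].
Characteristic polynomial det(A - λI) = λ^2 - 11λ + 30 = 0.
Eigenvalues λ = 6, 5.
For λ=6: (A-λI) row 1 is [2, -6], so an eigenvector is (-3, -1).
For λ=5: (A-λI) row 1 is [3, -6], so an eigenvector is (2, 1).
General solution: c_1e^(6t)(-3,-1) + c_2e^(5t)(2,1).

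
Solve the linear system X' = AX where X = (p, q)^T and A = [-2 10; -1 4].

Coefficient matrix A = [[-2, 10], [-1, 4]].
Characteristic polynomial det(A - λI) = λ^2 - 2λ + 2 = 0.
Eigenvalues λ = 1 ± i (complex conjugate pair).
For λ=1+i: an eigenvector is (-1,0) - i(3,1) = (-1 - 3i, 0 - i).
A real fundamental pair from Re and Im of e^((1+i)t)v: X_1 = e^(t)(cos(t)·(-1,0) + sin(t)·(3,1)), X_2 = e^(t)(sin(t)·(-1,0) - cos(t)·(3,1)).
General solution: K_1X_1 + K_2X_2.

p(t) = 3K_1e^(t)sin(t) - K_1e^(t)cos(t) - K_2e^(t)sin(t) - 3K_2e^(t)cos(t), q(t) = K_1e^(t)sin(t) - K_2e^(t)cos(t)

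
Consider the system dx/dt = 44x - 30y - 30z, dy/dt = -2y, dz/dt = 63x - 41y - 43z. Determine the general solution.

Coefficient matrix A = [[44, -30, -30], [0, -2, 0], [63, -41, -43]].
det(A - λI) = 0 gives eigenvalues λ = 2, -2, -1.
For λ=2: eigenvector (5,0,7).
For λ=-2: eigenvector (0,1,-1).
For λ=-1: eigenvector (2,0,3).
General solution: C_1e^(2t)(5,0,7) + C_2e^(-2t)(0,1,-1) + C_3e^(-t)(2,0,3).

x(t) = 5C_1e^(2t) + 2C_3e^(-t), y(t) = C_2e^(-2t), z(t) = 7C_1e^(2t) - C_2e^(-2t) + 3C_3e^(-t)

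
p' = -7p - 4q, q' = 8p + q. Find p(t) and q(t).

Coefficient matrix A = [[-7, -4], [8, 1]].
Characteristic polynomial det(A - λI) = λ^2 + 6λ + 25 = 0.
Eigenvalues λ = -3 ± 4i (complex conjugate pair).
For λ=-3+4i: an eigenvector is (0,-1) - i(1,-1) = (0 - i, -1 + i).
A real fundamental pair from Re and Im of e^((-3+4i)t)v: X_1 = e^(-3t)(cos(4t)·(0,-1) + sin(4t)·(1,-1)), X_2 = e^(-3t)(sin(4t)·(0,-1) - cos(4t)·(1,-1)).
General solution: c_1X_1 + c_2X_2.

p(t) = c_1e^(-3t)sin(4t) - c_2e^(-3t)cos(4t), q(t) = -c_1e^(-3t)sin(4t) - c_1e^(-3t)cos(4t) - c_2e^(-3t)sin(4t) + c_2e^(-3t)cos(4t)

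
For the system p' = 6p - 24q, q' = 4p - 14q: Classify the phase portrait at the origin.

A = [[6,-24],[4,-14]]; det(A-λI) = λ^2 + 8λ + 12.
λ = -6, -2: both negative.

stable node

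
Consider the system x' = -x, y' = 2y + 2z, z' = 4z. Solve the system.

x(t) = c_2e^(-t), y(t) = c_1e^(2t) + c_3e^(4t), z(t) = c_3e^(4t)

Coefficient matrix A = [[-1, 0, 0], [0, 2, 2], [0, 0, 4]].
det(A - λI) = 0 gives eigenvalues λ = 2, -1, 4.
For λ=2: eigenvector (0,1,0).
For λ=-1: eigenvector (1,0,0).
For λ=4: eigenvector (0,1,1).
General solution: c_1e^(2t)(0,1,0) + c_2e^(-t)(1,0,0) + c_3e^(4t)(0,1,1).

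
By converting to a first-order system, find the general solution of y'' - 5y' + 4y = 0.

Let x_1 = y, x_2 = y'. Then x_1' = x_2 and x_2' = -4x_1 + 5x_2.
A = [[0,1],[-4,5]]; det(A-λI) = λ^2 - 5λ + 4.
Eigenvalues λ = 4, 1 with eigenvectors (1,4), (1,1).

y(t) = c_1e^(4t) + c_2e^(t)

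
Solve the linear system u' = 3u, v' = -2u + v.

u(t) = -c_1e^(3t), v(t) = c_1e^(3t) + c_2e^(t)

Coefficient matrix A = [[3, 0], [-2, 1]].
Characteristic polynomial det(A - λI) = λ^2 - 4λ + 3 = 0.
Eigenvalues λ = 3, 1.
For λ=3: (A-λI) row 2 is [-2, -2], so an eigenvector is (-1, 1).
For λ=1: (A-λI) row 1 is [2, 0], so an eigenvector is (0, 1).
General solution: c_1e^(3t)(-1,1) + c_2e^(t)(0,1).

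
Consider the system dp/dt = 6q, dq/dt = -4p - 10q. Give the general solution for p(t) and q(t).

p(t) = -3K_1e^(-4t) - K_2e^(-6t), q(t) = 2K_1e^(-4t) + K_2e^(-6t)

Coefficient matrix A = [[0, 6], [-4, -10]].
Characteristic polynomial det(A - λI) = λ^2 + 10λ + 24 = 0.
Eigenvalues λ = -4, -6.
For λ=-4: (A-λI) row 1 is [4, 6], so an eigenvector is (-3, 2).
For λ=-6: (A-λI) row 1 is [6, 6], so an eigenvector is (-1, 1).
General solution: K_1e^(-4t)(-3,2) + K_2e^(-6t)(-1,1).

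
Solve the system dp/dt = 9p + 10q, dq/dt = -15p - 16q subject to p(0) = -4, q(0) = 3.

p(t) = -6e^(-t) + 2e^(-6t), q(t) = 6e^(-t) - 3e^(-6t)

Coefficient matrix A = [[9, 10], [-15, -16]].
Characteristic polynomial det(A - λI) = λ^2 + 7λ + 6 = 0.
Eigenvalues λ = -1, -6.
For λ=-1: (A-λI) row 1 is [10, 10], so an eigenvector is (1, -1).
For λ=-6: (A-λI) row 1 is [15, 10], so an eigenvector is (-2, 3).
General solution: K_1e^(-t)(1,-1) + K_2e^(-6t)(-2,3).
Applying p(0)=-4, q(0)=3 gives K_1=-6, K_2=-1.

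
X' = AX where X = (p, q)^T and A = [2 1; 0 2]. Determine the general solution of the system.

Coefficient matrix A = [[2, 1], [0, 2]].
Characteristic polynomial det(A - λI) = λ^2 - 4λ + 4 = 0.
Single eigenvalue λ = 2 with algebraic multiplicity 2.
Eigenvector v = (1,0); generalized eigenvector w with (A-λI)w=v is (-1,1).
General solution: e^(2t)[c_1·v + c_2·(t·v + w)].

p(t) = c_1e^(2t) + c_2te^(2t) - c_2e^(2t), q(t) = c_2e^(2t)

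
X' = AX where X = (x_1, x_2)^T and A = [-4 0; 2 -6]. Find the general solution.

Coefficient matrix A = [[-4, 0], [2, -6]].
Characteristic polynomial det(A - λI) = λ^2 + 10λ + 24 = 0.
Eigenvalues λ = -6, -4.
For λ=-6: (A-λI) row 1 is [2, 0], so an eigenvector is (0, 1).
For λ=-4: (A-λI) row 2 is [2, -2], so an eigenvector is (-1, -1).
General solution: c_1e^(-6t)(0,1) + c_2e^(-4t)(-1,-1).

x_1(t) = -c_2e^(-4t), x_2(t) = c_1e^(-6t) - c_2e^(-4t)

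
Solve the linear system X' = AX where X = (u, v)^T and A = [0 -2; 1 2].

u(t) = -c_1e^(t)sin(t) + c_1e^(t)cos(t) + c_2e^(t)sin(t) + c_2e^(t)cos(t), v(t) = c_1e^(t)sin(t) - c_2e^(t)cos(t)

Coefficient matrix A = [[0, -2], [1, 2]].
Characteristic polynomial det(A - λI) = λ^2 - 2λ + 2 = 0.
Eigenvalues λ = 1 ± i (complex conjugate pair).
For λ=1+i: an eigenvector is (1,0) - i(-1,1) = (1 + i, 0 - i).
A real fundamental pair from Re and Im of e^((1+i)t)v: X_1 = e^(t)(cos(t)·(1,0) + sin(t)·(-1,1)), X_2 = e^(t)(sin(t)·(1,0) - cos(t)·(-1,1)).
General solution: c_1X_1 + c_2X_2.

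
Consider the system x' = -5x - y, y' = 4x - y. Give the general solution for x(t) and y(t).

Coefficient matrix A = [[-5, -1], [4, -1]].
Characteristic polynomial det(A - λI) = λ^2 + 6λ + 9 = 0.
Single eigenvalue λ = -3 with algebraic multiplicity 2.
Eigenvector v = (-1,2); generalized eigenvector w with (A-λI)w=v is (1,-1).
General solution: e^(-3t)[c_1·v + c_2·(t·v + w)].

x(t) = -c_1e^(-3t) - c_2te^(-3t) + c_2e^(-3t), y(t) = 2c_1e^(-3t) + 2c_2te^(-3t) - c_2e^(-3t)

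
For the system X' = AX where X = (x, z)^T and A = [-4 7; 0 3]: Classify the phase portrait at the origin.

saddle

A = [[-4,7],[0,3]]; det(A-λI) = λ^2 + λ - 12.
λ = 3, -4: opposite signs.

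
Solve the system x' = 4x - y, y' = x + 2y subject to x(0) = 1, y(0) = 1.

Coefficient matrix A = [[4, -1], [1, 2]].
Characteristic polynomial det(A - λI) = λ^2 - 6λ + 9 = 0.
Single eigenvalue λ = 3 with algebraic multiplicity 2.
Eigenvector v = (-1,-1); generalized eigenvector w with (A-λI)w=v is (1,2).
General solution: e^(3t)[K_1·v + K_2·(t·v + w)].
Applying x(0)=1, y(0)=1 gives K_1=-1, K_2=0.

x(t) = e^(3t), y(t) = e^(3t)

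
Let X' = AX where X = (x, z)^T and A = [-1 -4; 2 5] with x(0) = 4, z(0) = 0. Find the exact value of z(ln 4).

240

A = [[-1,-4],[2,5]]; eigenvalues λ = 3, 1.
Eigenvectors: (-1,1) for λ=3, (-2,1) for λ=1.
From the initial condition, c_1 = 4, c_2 = -4.
z(ln 4) = (4)(4^3)(1) + (-4)(4^1)(1) = 240.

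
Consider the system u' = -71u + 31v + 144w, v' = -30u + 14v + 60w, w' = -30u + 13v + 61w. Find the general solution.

Coefficient matrix A = [[-71, 31, 144], [-30, 14, 60], [-30, 13, 61]].
det(A - λI) = 0 gives eigenvalues λ = 1, 4, -1.
For λ=1: eigenvector (2,0,1).
For λ=4: eigenvector (7,3,3).
For λ=-1: eigenvector (5,2,2).
General solution: C_1e^(t)(2,0,1) + C_2e^(4t)(7,3,3) + C_3e^(-t)(5,2,2).

u(t) = 2C_1e^(t) + 7C_2e^(4t) + 5C_3e^(-t), v(t) = 3C_2e^(4t) + 2C_3e^(-t), w(t) = C_1e^(t) + 3C_2e^(4t) + 2C_3e^(-t)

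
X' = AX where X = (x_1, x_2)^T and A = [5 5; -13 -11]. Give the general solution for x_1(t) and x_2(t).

x_1(t) = 2C_1e^(-3t)sin(t) - C_1e^(-3t)cos(t) - C_2e^(-3t)sin(t) - 2C_2e^(-3t)cos(t), x_2(t) = -3C_1e^(-3t)sin(t) + 2C_1e^(-3t)cos(t) + 2C_2e^(-3t)sin(t) + 3C_2e^(-3t)cos(t)

Coefficient matrix A = [[5, 5], [-13, -11]].
Characteristic polynomial det(A - λI) = λ^2 + 6λ + 10 = 0.
Eigenvalues λ = -3 ± i (complex conjugate pair).
For λ=-3+i: an eigenvector is (-1,2) - i(2,-3) = (-1 - 2i, 2 + 3i).
A real fundamental pair from Re and Im of e^((-3+i)t)v: X_1 = e^(-3t)(cos(t)·(-1,2) + sin(t)·(2,-3)), X_2 = e^(-3t)(sin(t)·(-1,2) - cos(t)·(2,-3)).
General solution: C_1X_1 + C_2X_2.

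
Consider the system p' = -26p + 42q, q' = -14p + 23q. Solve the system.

Coefficient matrix A = [[-26, 42], [-14, 23]].
Characteristic polynomial det(A - λI) = λ^2 + 3λ - 10 = 0.
Eigenvalues λ = 2, -5.
For λ=2: (A-λI) row 1 is [-28, 42], so an eigenvector is (-3, -2).
For λ=-5: (A-λI) row 1 is [-21, 42], so an eigenvector is (-2, -1).
General solution: C_1e^(2t)(-3,-2) + C_2e^(-5t)(-2,-1).

p(t) = -3C_1e^(2t) - 2C_2e^(-5t), q(t) = -2C_1e^(2t) - C_2e^(-5t)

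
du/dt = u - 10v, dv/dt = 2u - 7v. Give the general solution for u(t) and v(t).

Coefficient matrix A = [[1, -10], [2, -7]].
Characteristic polynomial det(A - λI) = λ^2 + 6λ + 13 = 0.
Eigenvalues λ = -3 ± 2i (complex conjugate pair).
For λ=-3+2i: an eigenvector is (2,1) - i(-1,0) = (2 + i, 1).
A real fundamental pair from Re and Im of e^((-3+2i)t)v: X_1 = e^(-3t)(cos(2t)·(2,1) + sin(2t)·(-1,0)), X_2 = e^(-3t)(sin(2t)·(2,1) - cos(2t)·(-1,0)).
General solution: C_1X_1 + C_2X_2.

u(t) = -C_1e^(-3t)sin(2t) + 2C_1e^(-3t)cos(2t) + 2C_2e^(-3t)sin(2t) + C_2e^(-3t)cos(2t), v(t) = C_1e^(-3t)cos(2t) + C_2e^(-3t)sin(2t)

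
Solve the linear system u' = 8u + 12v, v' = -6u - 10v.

u(t) = -c_1e^(-4t) + 2c_2e^(2t), v(t) = c_1e^(-4t) - c_2e^(2t)

Coefficient matrix A = [[8, 12], [-6, -10]].
Characteristic polynomial det(A - λI) = λ^2 + 2λ - 8 = 0.
Eigenvalues λ = -4, 2.
For λ=-4: (A-λI) row 1 is [12, 12], so an eigenvector is (-1, 1).
For λ=2: (A-λI) row 1 is [6, 12], so an eigenvector is (2, -1).
General solution: c_1e^(-4t)(-1,1) + c_2e^(2t)(2,-1).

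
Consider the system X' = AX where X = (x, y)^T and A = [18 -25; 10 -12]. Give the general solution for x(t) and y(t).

x(t) = 2c_1e^(3t)sin(5t) - c_1e^(3t)cos(5t) - c_2e^(3t)sin(5t) - 2c_2e^(3t)cos(5t), y(t) = c_1e^(3t)sin(5t) - c_1e^(3t)cos(5t) - c_2e^(3t)sin(5t) - c_2e^(3t)cos(5t)

Coefficient matrix A = [[18, -25], [10, -12]].
Characteristic polynomial det(A - λI) = λ^2 - 6λ + 34 = 0.
Eigenvalues λ = 3 ± 5i (complex conjugate pair).
For λ=3+5i: an eigenvector is (-1,-1) - i(2,1) = (-1 - 2i, -1 - i).
A real fundamental pair from Re and Im of e^((3+5i)t)v: X_1 = e^(3t)(cos(5t)·(-1,-1) + sin(5t)·(2,1)), X_2 = e^(3t)(sin(5t)·(-1,-1) - cos(5t)·(2,1)).
General solution: c_1X_1 + c_2X_2.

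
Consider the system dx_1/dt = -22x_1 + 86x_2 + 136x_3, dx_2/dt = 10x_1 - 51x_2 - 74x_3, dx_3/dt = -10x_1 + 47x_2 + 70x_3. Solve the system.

Coefficient matrix A = [[-22, 86, 136], [10, -51, -74], [-10, 47, 70]].
det(A - λI) = 0 gives eigenvalues λ = -2, 3, -4.
For λ=-2: eigenvector (5,-2,2).
For λ=3: eigenvector (-2,1,-1).
For λ=-4: eigenvector (2,2,-1).
General solution: c_1e^(-2t)(5,-2,2) + c_2e^(3t)(-2,1,-1) + c_3e^(-4t)(2,2,-1).

x_1(t) = 5c_1e^(-2t) - 2c_2e^(3t) + 2c_3e^(-4t), x_2(t) = -2c_1e^(-2t) + c_2e^(3t) + 2c_3e^(-4t), x_3(t) = 2c_1e^(-2t) - c_2e^(3t) - c_3e^(-4t)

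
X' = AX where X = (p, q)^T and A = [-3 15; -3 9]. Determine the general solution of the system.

Coefficient matrix A = [[-3, 15], [-3, 9]].
Characteristic polynomial det(A - λI) = λ^2 - 6λ + 18 = 0.
Eigenvalues λ = 3 ± 3i (complex conjugate pair).
For λ=3+3i: an eigenvector is (-1,0) - i(2,1) = (-1 - 2i, 0 - i).
A real fundamental pair from Re and Im of e^((3+3i)t)v: X_1 = e^(3t)(cos(3t)·(-1,0) + sin(3t)·(2,1)), X_2 = e^(3t)(sin(3t)·(-1,0) - cos(3t)·(2,1)).
General solution: c_1X_1 + c_2X_2.

p(t) = 2c_1e^(3t)sin(3t) - c_1e^(3t)cos(3t) - c_2e^(3t)sin(3t) - 2c_2e^(3t)cos(3t), q(t) = c_1e^(3t)sin(3t) - c_2e^(3t)cos(3t)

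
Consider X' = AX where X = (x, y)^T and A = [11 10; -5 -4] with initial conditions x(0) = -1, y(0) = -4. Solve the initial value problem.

x(t) = -10e^(6t) + 9e^(t), y(t) = 5e^(6t) - 9e^(t)

Coefficient matrix A = [[11, 10], [-5, -4]].
Characteristic polynomial det(A - λI) = λ^2 - 7λ + 6 = 0.
Eigenvalues λ = 1, 6.
For λ=1: (A-λI) row 1 is [10, 10], so an eigenvector is (-1, 1).
For λ=6: (A-λI) row 1 is [5, 10], so an eigenvector is (-2, 1).
General solution: c_1e^(t)(-1,1) + c_2e^(6t)(-2,1).
Applying x(0)=-1, y(0)=-4 gives c_1=-9, c_2=5.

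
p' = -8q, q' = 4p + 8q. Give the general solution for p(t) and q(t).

p(t) = K_1e^(4t)sin(4t) - K_1e^(4t)cos(4t) - K_2e^(4t)sin(4t) - K_2e^(4t)cos(4t), q(t) = -K_1e^(4t)sin(4t) + K_2e^(4t)cos(4t)

Coefficient matrix A = [[0, -8], [4, 8]].
Characteristic polynomial det(A - λI) = λ^2 - 8λ + 32 = 0.
Eigenvalues λ = 4 ± 4i (complex conjugate pair).
For λ=4+4i: an eigenvector is (-1,0) - i(1,-1) = (-1 - i, 0 + i).
A real fundamental pair from Re and Im of e^((4+4i)t)v: X_1 = e^(4t)(cos(4t)·(-1,0) + sin(4t)·(1,-1)), X_2 = e^(4t)(sin(4t)·(-1,0) - cos(4t)·(1,-1)).
General solution: K_1X_1 + K_2X_2.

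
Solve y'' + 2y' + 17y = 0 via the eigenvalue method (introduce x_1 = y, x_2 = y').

y(t) = c_1e^(-t)cos(4t) + c_2e^(-t)sin(4t)

Let x_1 = y, x_2 = y'. Then x_1' = x_2 and x_2' = -17x_1 - 2x_2.
A = [[0,1],[-17,-2]]; det(A-λI) = λ^2 + 2λ + 17.
Eigenvalues λ = -1 ± 4i.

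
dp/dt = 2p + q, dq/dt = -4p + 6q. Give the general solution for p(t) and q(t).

Coefficient matrix A = [[2, 1], [-4, 6]].
Characteristic polynomial det(A - λI) = λ^2 - 8λ + 16 = 0.
Single eigenvalue λ = 4 with algebraic multiplicity 2.
Eigenvector v = (1,2); generalized eigenvector w with (A-λI)w=v is (1,3).
General solution: e^(4t)[c_1·v + c_2·(t·v + w)].

p(t) = c_1e^(4t) + c_2te^(4t) + c_2e^(4t), q(t) = 2c_1e^(4t) + 2c_2te^(4t) + 3c_2e^(4t)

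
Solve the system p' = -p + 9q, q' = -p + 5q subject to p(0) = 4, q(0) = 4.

p(t) = 24te^(2t) + 4e^(2t), q(t) = 8te^(2t) + 4e^(2t)

Coefficient matrix A = [[-1, 9], [-1, 5]].
Characteristic polynomial det(A - λI) = λ^2 - 4λ + 4 = 0.
Single eigenvalue λ = 2 with algebraic multiplicity 2.
Eigenvector v = (-3,-1); generalized eigenvector w with (A-λI)w=v is (-2,-1).
General solution: e^(2t)[C_1·v + C_2·(t·v + w)].
Applying p(0)=4, q(0)=4 gives C_1=4, C_2=-8.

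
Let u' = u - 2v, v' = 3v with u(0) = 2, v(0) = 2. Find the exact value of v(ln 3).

A = [[1,-2],[0,3]]; eigenvalues λ = 3, 1.
Eigenvectors: (1,-1) for λ=3, (-1,0) for λ=1.
From the initial condition, c_1 = -2, c_2 = -4.
v(ln 3) = (-2)(3^3)(-1) + (-4)(3^1)(0) = 54.

54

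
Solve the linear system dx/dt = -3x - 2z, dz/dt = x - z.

Coefficient matrix A = [[-3, -2], [1, -1]].
Characteristic polynomial det(A - λI) = λ^2 + 4λ + 5 = 0.
Eigenvalues λ = -2 ± i (complex conjugate pair).
For λ=-2+i: an eigenvector is (1,-1) - i(1,0) = (1 - i, -1).
A real fundamental pair from Re and Im of e^((-2+i)t)v: X_1 = e^(-2t)(cos(t)·(1,-1) + sin(t)·(1,0)), X_2 = e^(-2t)(sin(t)·(1,-1) - cos(t)·(1,0)).
General solution: c_1X_1 + c_2X_2.

x(t) = c_1e^(-2t)sin(t) + c_1e^(-2t)cos(t) + c_2e^(-2t)sin(t) - c_2e^(-2t)cos(t), z(t) = -c_1e^(-2t)cos(t) - c_2e^(-2t)sin(t)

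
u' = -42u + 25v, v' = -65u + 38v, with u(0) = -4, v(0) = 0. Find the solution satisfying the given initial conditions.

Coefficient matrix A = [[-42, 25], [-65, 38]].
Characteristic polynomial det(A - λI) = λ^2 + 4λ + 29 = 0.
Eigenvalues λ = -2 ± 5i (complex conjugate pair).
For λ=-2+5i: an eigenvector is (1,2) - i(2,3) = (1 - 2i, 2 - 3i).
A real fundamental pair from Re and Im of e^((-2+5i)t)v: X_1 = e^(-2t)(cos(5t)·(1,2) + sin(5t)·(2,3)), X_2 = e^(-2t)(sin(5t)·(1,2) - cos(5t)·(2,3)).
General solution: C_1X_1 + C_2X_2.
Applying u(0)=-4, v(0)=0 gives C_1=12, C_2=8.

u(t) = 32e^(-2t)sin(5t) - 4e^(-2t)cos(5t), v(t) = 52e^(-2t)sin(5t)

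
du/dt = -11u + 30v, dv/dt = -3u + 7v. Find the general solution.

Coefficient matrix A = [[-11, 30], [-3, 7]].
Characteristic polynomial det(A - λI) = λ^2 + 4λ + 13 = 0.
Eigenvalues λ = -2 ± 3i (complex conjugate pair).
For λ=-2+3i: an eigenvector is (1,0) - i(-3,-1) = (1 + 3i, 0 + i).
A real fundamental pair from Re and Im of e^((-2+3i)t)v: X_1 = e^(-2t)(cos(3t)·(1,0) + sin(3t)·(-3,-1)), X_2 = e^(-2t)(sin(3t)·(1,0) - cos(3t)·(-3,-1)).
General solution: K_1X_1 + K_2X_2.

u(t) = -3K_1e^(-2t)sin(3t) + K_1e^(-2t)cos(3t) + K_2e^(-2t)sin(3t) + 3K_2e^(-2t)cos(3t), v(t) = -K_1e^(-2t)sin(3t) + K_2e^(-2t)cos(3t)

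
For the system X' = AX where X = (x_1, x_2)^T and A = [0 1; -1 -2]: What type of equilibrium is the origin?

stable improper node

A = [[0,1],[-1,-2]]; det(A-λI) = λ^2 + 2λ + 1.
repeated λ = -1 with a single eigenvector.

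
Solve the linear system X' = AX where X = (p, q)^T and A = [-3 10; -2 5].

Coefficient matrix A = [[-3, 10], [-2, 5]].
Characteristic polynomial det(A - λI) = λ^2 - 2λ + 5 = 0.
Eigenvalues λ = 1 ± 2i (complex conjugate pair).
For λ=1+2i: an eigenvector is (2,1) - i(1,0) = (2 - i, 1).
A real fundamental pair from Re and Im of e^((1+2i)t)v: X_1 = e^(t)(cos(2t)·(2,1) + sin(2t)·(1,0)), X_2 = e^(t)(sin(2t)·(2,1) - cos(2t)·(1,0)).
General solution: C_1X_1 + C_2X_2.

p(t) = C_1e^(t)sin(2t) + 2C_1e^(t)cos(2t) + 2C_2e^(t)sin(2t) - C_2e^(t)cos(2t), q(t) = C_1e^(t)cos(2t) + C_2e^(t)sin(2t)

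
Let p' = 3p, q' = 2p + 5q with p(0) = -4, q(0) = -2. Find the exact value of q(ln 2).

-160

A = [[3,0],[2,5]]; eigenvalues λ = 3, 5.
Eigenvectors: (1,-1) for λ=3, (0,1) for λ=5.
From the initial condition, c_1 = -4, c_2 = -6.
q(ln 2) = (-4)(2^3)(-1) + (-6)(2^5)(1) = -160.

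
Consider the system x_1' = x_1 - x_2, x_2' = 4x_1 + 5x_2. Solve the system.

Coefficient matrix A = [[1, -1], [4, 5]].
Characteristic polynomial det(A - λI) = λ^2 - 6λ + 9 = 0.
Single eigenvalue λ = 3 with algebraic multiplicity 2.
Eigenvector v = (-1,2); generalized eigenvector w with (A-λI)w=v is (0,1).
General solution: e^(3t)[K_1·v + K_2·(t·v + w)].

x_1(t) = -K_1e^(3t) - K_2te^(3t), x_2(t) = 2K_1e^(3t) + 2K_2te^(3t) + K_2e^(3t)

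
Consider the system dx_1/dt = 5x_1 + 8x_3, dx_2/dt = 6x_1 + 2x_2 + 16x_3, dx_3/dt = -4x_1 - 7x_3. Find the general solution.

x_1(t) = 2c_1e^(t) + c_3e^(-3t), x_2(t) = 4c_1e^(t) + c_2e^(2t) + 2c_3e^(-3t), x_3(t) = -c_1e^(t) - c_3e^(-3t)

Coefficient matrix A = [[5, 0, 8], [6, 2, 16], [-4, 0, -7]].
det(A - λI) = 0 gives eigenvalues λ = 1, 2, -3.
For λ=1: eigenvector (2,4,-1).
For λ=2: eigenvector (0,1,0).
For λ=-3: eigenvector (1,2,-1).
General solution: c_1e^(t)(2,4,-1) + c_2e^(2t)(0,1,0) + c_3e^(-3t)(1,2,-1).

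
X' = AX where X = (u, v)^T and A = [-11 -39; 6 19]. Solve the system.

Coefficient matrix A = [[-11, -39], [6, 19]].
Characteristic polynomial det(A - λI) = λ^2 - 8λ + 25 = 0.
Eigenvalues λ = 4 ± 3i (complex conjugate pair).
For λ=4+3i: an eigenvector is (2,-1) - i(3,-1) = (2 - 3i, -1 + i).
A real fundamental pair from Re and Im of e^((4+3i)t)v: X_1 = e^(4t)(cos(3t)·(2,-1) + sin(3t)·(3,-1)), X_2 = e^(4t)(sin(3t)·(2,-1) - cos(3t)·(3,-1)).
General solution: c_1X_1 + c_2X_2.

u(t) = 3c_1e^(4t)sin(3t) + 2c_1e^(4t)cos(3t) + 2c_2e^(4t)sin(3t) - 3c_2e^(4t)cos(3t), v(t) = -c_1e^(4t)sin(3t) - c_1e^(4t)cos(3t) - c_2e^(4t)sin(3t) + c_2e^(4t)cos(3t)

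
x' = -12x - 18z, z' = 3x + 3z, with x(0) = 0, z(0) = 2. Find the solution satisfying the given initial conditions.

Coefficient matrix A = [[-12, -18], [3, 3]].
Characteristic polynomial det(A - λI) = λ^2 + 9λ + 18 = 0.
Eigenvalues λ = -3, -6.
For λ=-3: (A-λI) row 1 is [-9, -18], so an eigenvector is (2, -1).
For λ=-6: (A-λI) row 1 is [-6, -18], so an eigenvector is (3, -1).
General solution: K_1e^(-3t)(2,-1) + K_2e^(-6t)(3,-1).
Applying x(0)=0, z(0)=2 gives K_1=-6, K_2=4.

x(t) = -12e^(-3t) + 12e^(-6t), z(t) = 6e^(-3t) - 4e^(-6t)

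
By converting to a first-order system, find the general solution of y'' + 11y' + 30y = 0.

y(t) = C_1e^(-6t) + C_2e^(-5t)

Let x_1 = y, x_2 = y'. Then x_1' = x_2 and x_2' = -30x_1 - 11x_2.
A = [[0,1],[-30,-11]]; det(A-λI) = λ^2 + 11λ + 30.
Eigenvalues λ = -6, -5 with eigenvectors (1,-6), (1,-5).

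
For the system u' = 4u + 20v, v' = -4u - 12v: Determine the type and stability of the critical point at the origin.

stable spiral

A = [[4,20],[-4,-12]]; det(A-λI) = λ^2 + 8λ + 32.
λ = -4 ± 4i: negative real part.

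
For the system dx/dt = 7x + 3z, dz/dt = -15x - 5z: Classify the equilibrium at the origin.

unstable spiral

A = [[7,3],[-15,-5]]; det(A-λI) = λ^2 - 2λ + 10.
λ = 1 ± 3i: positive real part.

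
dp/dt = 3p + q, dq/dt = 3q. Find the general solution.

p(t) = -c_1e^(3t) - c_2te^(3t) - 2c_2e^(3t), q(t) = -c_2e^(3t)

Coefficient matrix A = [[3, 1], [0, 3]].
Characteristic polynomial det(A - λI) = λ^2 - 6λ + 9 = 0.
Single eigenvalue λ = 3 with algebraic multiplicity 2.
Eigenvector v = (-1,0); generalized eigenvector w with (A-λI)w=v is (-2,-1).
General solution: e^(3t)[c_1·v + c_2·(t·v + w)].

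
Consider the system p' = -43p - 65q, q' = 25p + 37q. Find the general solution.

Coefficient matrix A = [[-43, -65], [25, 37]].
Characteristic polynomial det(A - λI) = λ^2 + 6λ + 34 = 0.
Eigenvalues λ = -3 ± 5i (complex conjugate pair).
For λ=-3+5i: an eigenvector is (2,-1) - i(-3,2) = (2 + 3i, -1 - 2i).
A real fundamental pair from Re and Im of e^((-3+5i)t)v: X_1 = e^(-3t)(cos(5t)·(2,-1) + sin(5t)·(-3,2)), X_2 = e^(-3t)(sin(5t)·(2,-1) - cos(5t)·(-3,2)).
General solution: K_1X_1 + K_2X_2.

p(t) = -3K_1e^(-3t)sin(5t) + 2K_1e^(-3t)cos(5t) + 2K_2e^(-3t)sin(5t) + 3K_2e^(-3t)cos(5t), q(t) = 2K_1e^(-3t)sin(5t) - K_1e^(-3t)cos(5t) - K_2e^(-3t)sin(5t) - 2K_2e^(-3t)cos(5t)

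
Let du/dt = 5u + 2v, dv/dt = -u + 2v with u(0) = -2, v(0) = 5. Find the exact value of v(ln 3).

A = [[5,2],[-1,2]]; eigenvalues λ = 3, 4.
Eigenvectors: (-1,1) for λ=3, (2,-1) for λ=4.
From the initial condition, c_1 = 8, c_2 = 3.
v(ln 3) = (8)(3^3)(1) + (3)(3^4)(-1) = -27.

-27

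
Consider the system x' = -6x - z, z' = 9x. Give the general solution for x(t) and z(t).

Coefficient matrix A = [[-6, -1], [9, 0]].
Characteristic polynomial det(A - λI) = λ^2 + 6λ + 9 = 0.
Single eigenvalue λ = -3 with algebraic multiplicity 2.
Eigenvector v = (1,-3); generalized eigenvector w with (A-λI)w=v is (-1,2).
General solution: e^(-3t)[C_1·v + C_2·(t·v + w)].

x(t) = C_1e^(-3t) + C_2te^(-3t) - C_2e^(-3t), z(t) = -3C_1e^(-3t) - 3C_2te^(-3t) + 2C_2e^(-3t)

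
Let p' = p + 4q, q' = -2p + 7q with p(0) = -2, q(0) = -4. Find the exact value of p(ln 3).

-1350

A = [[1,4],[-2,7]]; eigenvalues λ = 3, 5.
Eigenvectors: (-2,-1) for λ=3, (-1,-1) for λ=5.
From the initial condition, c_1 = -2, c_2 = 6.
p(ln 3) = (-2)(3^3)(-2) + (6)(3^5)(-1) = -1350.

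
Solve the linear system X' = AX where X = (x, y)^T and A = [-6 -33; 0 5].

x(t) = K_1e^(-6t) - 3K_2e^(5t), y(t) = K_2e^(5t)

Coefficient matrix A = [[-6, -33], [0, 5]].
Characteristic polynomial det(A - λI) = λ^2 + λ - 30 = 0.
Eigenvalues λ = -6, 5.
For λ=-6: (A-λI) row 1 is [0, -33], so an eigenvector is (1, 0).
For λ=5: (A-λI) row 1 is [-11, -33], so an eigenvector is (-3, 1).
General solution: K_1e^(-6t)(1,0) + K_2e^(5t)(-3,1).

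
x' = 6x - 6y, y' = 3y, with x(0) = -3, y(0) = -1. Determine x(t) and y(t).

x(t) = -e^(6t) - 2e^(3t), y(t) = -e^(3t)

Coefficient matrix A = [[6, -6], [0, 3]].
Characteristic polynomial det(A - λI) = λ^2 - 9λ + 18 = 0.
Eigenvalues λ = 6, 3.
For λ=6: (A-λI) row 1 is [0, -6], so an eigenvector is (-1, 0).
For λ=3: (A-λI) row 1 is [3, -6], so an eigenvector is (2, 1).
General solution: c_1e^(6t)(-1,0) + c_2e^(3t)(2,1).
Applying x(0)=-3, y(0)=-1 gives c_1=1, c_2=-1.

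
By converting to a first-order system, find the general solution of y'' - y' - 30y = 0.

Let x_1 = y, x_2 = y'. Then x_1' = x_2 and x_2' = 30x_1 + x_2.
A = [[0,1],[30,1]]; det(A-λI) = λ^2 - λ - 30.
Eigenvalues λ = 6, -5 with eigenvectors (1,6), (1,-5).

y(t) = K_1e^(6t) + K_2e^(-5t)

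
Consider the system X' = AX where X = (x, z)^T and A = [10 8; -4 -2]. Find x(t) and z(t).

Coefficient matrix A = [[10, 8], [-4, -2]].
Characteristic polynomial det(A - λI) = λ^2 - 8λ + 12 = 0.
Eigenvalues λ = 6, 2.
For λ=6: (A-λI) row 1 is [4, 8], so an eigenvector is (-2, 1).
For λ=2: (A-λI) row 1 is [8, 8], so an eigenvector is (-1, 1).
General solution: C_1e^(6t)(-2,1) + C_2e^(2t)(-1,1).

x(t) = -2C_1e^(6t) - C_2e^(2t), z(t) = C_1e^(6t) + C_2e^(2t)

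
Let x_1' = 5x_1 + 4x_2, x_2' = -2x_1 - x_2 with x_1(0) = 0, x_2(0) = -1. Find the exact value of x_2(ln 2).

A = [[5,4],[-2,-1]]; eigenvalues λ = 3, 1.
Eigenvectors: (2,-1) for λ=3, (-1,1) for λ=1.
From the initial condition, c_1 = -1, c_2 = -2.
x_2(ln 2) = (-1)(2^3)(-1) + (-2)(2^1)(1) = 4.

4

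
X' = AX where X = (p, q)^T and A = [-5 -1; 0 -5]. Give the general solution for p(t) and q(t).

Coefficient matrix A = [[-5, -1], [0, -5]].
Characteristic polynomial det(A - λI) = λ^2 + 10λ + 25 = 0.
Single eigenvalue λ = -5 with algebraic multiplicity 2.
Eigenvector v = (-1,0); generalized eigenvector w with (A-λI)w=v is (2,1).
General solution: e^(-5t)[C_1·v + C_2·(t·v + w)].

p(t) = -C_1e^(-5t) - C_2te^(-5t) + 2C_2e^(-5t), q(t) = C_2e^(-5t)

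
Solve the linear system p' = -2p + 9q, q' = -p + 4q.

p(t) = -3C_1e^(t) - 3C_2te^(t) + C_2e^(t), q(t) = -C_1e^(t) - C_2te^(t)

Coefficient matrix A = [[-2, 9], [-1, 4]].
Characteristic polynomial det(A - λI) = λ^2 - 2λ + 1 = 0.
Single eigenvalue λ = 1 with algebraic multiplicity 2.
Eigenvector v = (-3,-1); generalized eigenvector w with (A-λI)w=v is (1,0).
General solution: e^(t)[C_1·v + C_2·(t·v + w)].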